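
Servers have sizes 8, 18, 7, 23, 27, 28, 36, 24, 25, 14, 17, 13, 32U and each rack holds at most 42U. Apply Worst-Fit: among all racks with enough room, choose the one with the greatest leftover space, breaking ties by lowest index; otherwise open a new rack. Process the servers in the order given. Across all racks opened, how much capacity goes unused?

64

rack 1: place 8U, 34U left
rack 1: place 18U, 16U left
rack 1: place 7U, 9U left
rack 2: place 23U, 19U left
rack 3: place 27U, 15U left
rack 4: place 28U, 14U left
rack 5: place 36U, 6U left
rack 6: place 24U, 18U left
rack 7: place 25U, 17U left
rack 2: place 14U, 5U left
rack 6: place 17U, 1U left
rack 7: place 13U, 4U left
rack 8: place 32U, 10U left
8 racks × 42U = 336U; used 272U; unused 64U.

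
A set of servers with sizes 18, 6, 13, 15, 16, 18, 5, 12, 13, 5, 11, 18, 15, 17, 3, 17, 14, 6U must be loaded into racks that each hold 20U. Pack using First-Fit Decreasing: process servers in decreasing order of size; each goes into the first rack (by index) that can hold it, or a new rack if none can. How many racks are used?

Sorted descending: 18, 18, 18, 17, 17, 16, 15, 15, 14, 13, 13, 12, 11, 6, 6, 5, 5, 3.
18U → rack 1 (remaining 2U)
18U → rack 2 (remaining 2U)
18U → rack 3 (remaining 2U)
17U → rack 4 (remaining 3U)
17U → rack 5 (remaining 3U)
16U → rack 6 (remaining 4U)
15U → rack 7 (remaining 5U)
15U → rack 8 (remaining 5U)
14U → rack 9 (remaining 6U)
13U → rack 10 (remaining 7U)
13U → rack 11 (remaining 7U)
12U → rack 12 (remaining 8U)
11U → rack 13 (remaining 9U)
6U → rack 9 (remaining 0U)
6U → rack 10 (remaining 1U)
5U → rack 7 (remaining 0U)
5U → rack 8 (remaining 0U)
3U → rack 4 (remaining 0U)
Final racks: [18] [18] [18] [17,3] [17] [16] [15,5] [15,5] [14,6] [13,6] [13] [12] [11].

13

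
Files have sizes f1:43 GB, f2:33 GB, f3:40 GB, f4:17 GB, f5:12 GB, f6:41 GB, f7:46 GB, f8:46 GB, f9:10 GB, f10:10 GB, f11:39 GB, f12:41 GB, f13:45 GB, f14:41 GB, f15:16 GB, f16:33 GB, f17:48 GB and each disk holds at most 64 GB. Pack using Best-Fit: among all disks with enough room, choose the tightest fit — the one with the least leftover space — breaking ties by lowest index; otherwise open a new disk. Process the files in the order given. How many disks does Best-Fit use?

12

Put f1 (43 GB) in disk 1; 21 GB remain.
Put f2 (33 GB) in disk 2; 31 GB remain.
Put f3 (40 GB) in disk 3; 24 GB remain.
Put f4 (17 GB) in disk 1; 4 GB remain.
Put f5 (12 GB) in disk 3; 12 GB remain.
Put f6 (41 GB) in disk 4; 23 GB remain.
Put f7 (46 GB) in disk 5; 18 GB remain.
Put f8 (46 GB) in disk 6; 18 GB remain.
Put f9 (10 GB) in disk 3; 2 GB remain.
Put f10 (10 GB) in disk 5; 8 GB remain.
Put f11 (39 GB) in disk 7; 25 GB remain.
Put f12 (41 GB) in disk 8; 23 GB remain.
Put f13 (45 GB) in disk 9; 19 GB remain.
Put f14 (41 GB) in disk 10; 23 GB remain.
Put f15 (16 GB) in disk 6; 2 GB remain.
Put f16 (33 GB) in disk 11; 31 GB remain.
Put f17 (48 GB) in disk 12; 16 GB remain.
Final disks: [43,17] [33] [40,12,10] [41] [46,10] [46,16] [39] [41] [45] [41] [33] [48].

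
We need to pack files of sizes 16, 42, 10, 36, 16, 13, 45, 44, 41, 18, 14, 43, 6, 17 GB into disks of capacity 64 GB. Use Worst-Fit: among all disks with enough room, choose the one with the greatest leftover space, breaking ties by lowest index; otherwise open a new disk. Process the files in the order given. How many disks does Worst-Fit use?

16 GB → disk 1 (remaining 48 GB)
42 GB → disk 1 (remaining 6 GB)
10 GB → disk 2 (remaining 54 GB)
36 GB → disk 2 (remaining 18 GB)
16 GB → disk 2 (remaining 2 GB)
13 GB → disk 3 (remaining 51 GB)
45 GB → disk 3 (remaining 6 GB)
44 GB → disk 4 (remaining 20 GB)
41 GB → disk 5 (remaining 23 GB)
18 GB → disk 5 (remaining 5 GB)
14 GB → disk 4 (remaining 6 GB)
43 GB → disk 6 (remaining 21 GB)
6 GB → disk 6 (remaining 15 GB)
17 GB → disk 7 (remaining 47 GB)

7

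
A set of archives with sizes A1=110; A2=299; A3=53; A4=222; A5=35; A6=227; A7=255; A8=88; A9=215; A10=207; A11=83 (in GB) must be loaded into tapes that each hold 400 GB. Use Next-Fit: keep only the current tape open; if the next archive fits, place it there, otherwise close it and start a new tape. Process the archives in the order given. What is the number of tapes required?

7

A1 (110 GB) → tape 1 (remaining 290 GB)
A2 (299 GB) → tape 2 (remaining 101 GB)
A3 (53 GB) → tape 2 (remaining 48 GB)
A4 (222 GB) → tape 3 (remaining 178 GB)
A5 (35 GB) → tape 3 (remaining 143 GB)
A6 (227 GB) → tape 4 (remaining 173 GB)
A7 (255 GB) → tape 5 (remaining 145 GB)
A8 (88 GB) → tape 5 (remaining 57 GB)
A9 (215 GB) → tape 6 (remaining 185 GB)
A10 (207 GB) → tape 7 (remaining 193 GB)
A11 (83 GB) → tape 7 (remaining 110 GB)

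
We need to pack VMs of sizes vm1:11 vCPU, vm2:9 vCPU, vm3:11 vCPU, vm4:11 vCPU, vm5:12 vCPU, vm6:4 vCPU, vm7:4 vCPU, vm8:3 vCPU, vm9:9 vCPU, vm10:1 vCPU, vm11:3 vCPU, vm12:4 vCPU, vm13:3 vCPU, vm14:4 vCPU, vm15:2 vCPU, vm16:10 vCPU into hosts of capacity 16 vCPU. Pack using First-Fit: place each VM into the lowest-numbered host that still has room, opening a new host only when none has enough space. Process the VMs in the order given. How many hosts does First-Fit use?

7 hosts

Put vm1 (11 vCPU) in host 1; 5 vCPU remain.
Put vm2 (9 vCPU) in host 2; 7 vCPU remain.
Put vm3 (11 vCPU) in host 3; 5 vCPU remain.
Put vm4 (11 vCPU) in host 4; 5 vCPU remain.
Put vm5 (12 vCPU) in host 5; 4 vCPU remain.
Put vm6 (4 vCPU) in host 1; 1 vCPU remain.
Put vm7 (4 vCPU) in host 2; 3 vCPU remain.
Put vm8 (3 vCPU) in host 2; 0 vCPU remain.
Put vm9 (9 vCPU) in host 6; 7 vCPU remain.
Put vm10 (1 vCPU) in host 1; 0 vCPU remain.
Put vm11 (3 vCPU) in host 3; 2 vCPU remain.
Put vm12 (4 vCPU) in host 4; 1 vCPU remain.
Put vm13 (3 vCPU) in host 5; 1 vCPU remain.
Put vm14 (4 vCPU) in host 6; 3 vCPU remain.
Put vm15 (2 vCPU) in host 3; 0 vCPU remain.
Put vm16 (10 vCPU) in host 7; 6 vCPU remain.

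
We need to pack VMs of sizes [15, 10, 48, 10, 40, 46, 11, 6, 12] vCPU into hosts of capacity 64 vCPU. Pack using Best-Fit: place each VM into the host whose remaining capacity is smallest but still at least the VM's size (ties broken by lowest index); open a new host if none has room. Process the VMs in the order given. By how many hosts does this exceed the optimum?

Best-Fit: [15,10] [48,10,6] [40,12] [46,11] → 4 hosts.
Total size 198 vCPU; any packing needs at least ⌈198/64⌉ = 4 hosts.
So 4 is already optimal.

0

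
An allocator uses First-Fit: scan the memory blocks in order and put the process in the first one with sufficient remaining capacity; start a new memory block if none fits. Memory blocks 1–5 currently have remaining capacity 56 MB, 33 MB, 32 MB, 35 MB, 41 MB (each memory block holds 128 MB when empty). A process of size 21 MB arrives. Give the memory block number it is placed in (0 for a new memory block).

Memory blocks with room: memory block 1 (56 MB), memory block 2 (33 MB), memory block 3 (32 MB), memory block 4 (35 MB), memory block 5 (41 MB).
The first with room is memory block 1.

1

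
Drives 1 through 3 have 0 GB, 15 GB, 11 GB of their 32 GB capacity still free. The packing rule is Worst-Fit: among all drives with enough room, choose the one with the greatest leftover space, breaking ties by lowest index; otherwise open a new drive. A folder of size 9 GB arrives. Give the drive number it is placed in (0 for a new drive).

Drives with room: drive 2 (15 GB), drive 3 (11 GB).
Most room is drive 2 with 15 GB free.

2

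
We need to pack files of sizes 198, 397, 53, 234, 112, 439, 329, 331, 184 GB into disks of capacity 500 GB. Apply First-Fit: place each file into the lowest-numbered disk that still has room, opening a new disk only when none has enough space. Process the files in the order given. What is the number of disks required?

6

198 GB → disk 1 (remaining 302 GB)
397 GB → disk 2 (remaining 103 GB)
53 GB → disk 1 (remaining 249 GB)
234 GB → disk 1 (remaining 15 GB)
112 GB → disk 3 (remaining 388 GB)
439 GB → disk 4 (remaining 61 GB)
329 GB → disk 3 (remaining 59 GB)
331 GB → disk 5 (remaining 169 GB)
184 GB → disk 6 (remaining 316 GB)
Final disks: [198,53,234] [397] [112,329] [439] [331] [184].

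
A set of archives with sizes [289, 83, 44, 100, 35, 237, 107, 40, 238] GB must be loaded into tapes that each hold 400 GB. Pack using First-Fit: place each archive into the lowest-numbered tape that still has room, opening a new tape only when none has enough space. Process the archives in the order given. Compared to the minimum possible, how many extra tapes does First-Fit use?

First-Fit: [289,83] [44,100,35,107,40] [237] [238] → 4 tapes.
Total size 1173 GB; any packing needs at least ⌈1173/400⌉ = 3 tapes.
An optimal packing achieves that bound: [289,107] [238,100,44] [237,83,40,35] → 3 tapes.
Excess: 4 − 3 = 1.

1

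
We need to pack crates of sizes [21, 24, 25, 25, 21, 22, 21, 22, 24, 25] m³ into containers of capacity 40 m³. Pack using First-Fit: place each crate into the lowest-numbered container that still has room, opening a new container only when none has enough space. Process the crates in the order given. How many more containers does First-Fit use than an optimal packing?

0

First-Fit: [21] [24] [25] [25] [21] [22] [21] [22] [24] [25] → 10 containers.
10 crates exceed 20 m³ (half the capacity), and no two of those can share a container, so at least 10 containers are needed.
So 10 is already optimal.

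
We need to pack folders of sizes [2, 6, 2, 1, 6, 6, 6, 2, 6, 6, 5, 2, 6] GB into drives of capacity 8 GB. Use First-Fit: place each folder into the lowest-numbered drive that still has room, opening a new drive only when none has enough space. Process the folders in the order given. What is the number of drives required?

9 drives

2 GB → drive 1 (remaining 6 GB)
6 GB → drive 1 (remaining 0 GB)
2 GB → drive 2 (remaining 6 GB)
1 GB → drive 2 (remaining 5 GB)
6 GB → drive 3 (remaining 2 GB)
6 GB → drive 4 (remaining 2 GB)
6 GB → drive 5 (remaining 2 GB)
2 GB → drive 2 (remaining 3 GB)
6 GB → drive 6 (remaining 2 GB)
6 GB → drive 7 (remaining 2 GB)
5 GB → drive 8 (remaining 3 GB)
2 GB → drive 2 (remaining 1 GB)
6 GB → drive 9 (remaining 2 GB)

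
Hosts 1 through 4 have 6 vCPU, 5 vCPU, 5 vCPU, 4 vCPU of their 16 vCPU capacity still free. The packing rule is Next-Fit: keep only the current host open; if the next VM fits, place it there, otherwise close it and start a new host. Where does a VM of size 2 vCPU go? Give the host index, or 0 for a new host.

4

Next-Fit only looks at host 4, which has 4 vCPU free.
2 vCPU fits there.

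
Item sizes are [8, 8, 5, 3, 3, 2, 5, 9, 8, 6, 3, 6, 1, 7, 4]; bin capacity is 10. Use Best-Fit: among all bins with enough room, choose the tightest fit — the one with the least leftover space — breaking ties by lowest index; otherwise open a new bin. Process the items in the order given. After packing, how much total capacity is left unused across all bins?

bin 1: place 8, 2 left
bin 2: place 8, 2 left
bin 3: place 5, 5 left
bin 3: place 3, 2 left
bin 4: place 3, 7 left
bin 1: place 2, 0 left
bin 4: place 5, 2 left
bin 5: place 9, 1 left
bin 6: place 8, 2 left
bin 7: place 6, 4 left
bin 7: place 3, 1 left
bin 8: place 6, 4 left
bin 5: place 1, 0 left
bin 9: place 7, 3 left
bin 8: place 4, 0 left
9 bins × 10 = 90; used 78; unused 12.

12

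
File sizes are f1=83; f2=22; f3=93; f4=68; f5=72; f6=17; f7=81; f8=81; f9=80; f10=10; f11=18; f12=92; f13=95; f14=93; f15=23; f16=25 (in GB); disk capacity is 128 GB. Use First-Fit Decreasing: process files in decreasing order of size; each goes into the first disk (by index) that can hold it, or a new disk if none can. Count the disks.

10

Sorted descending: 95, 93, 93, 92, 83, 81, 81, 80, 72, 68, 25, 23, 22, 18, 17, 10.
Put 95 GB in disk 1; 33 GB remain.
Put 93 GB in disk 2; 35 GB remain.
Put 93 GB in disk 3; 35 GB remain.
Put 92 GB in disk 4; 36 GB remain.
Put 83 GB in disk 5; 45 GB remain.
Put 81 GB in disk 6; 47 GB remain.
Put 81 GB in disk 7; 47 GB remain.
Put 80 GB in disk 8; 48 GB remain.
Put 72 GB in disk 9; 56 GB remain.
Put 68 GB in disk 10; 60 GB remain.
Put 25 GB in disk 1; 8 GB remain.
Put 23 GB in disk 2; 12 GB remain.
Put 22 GB in disk 3; 13 GB remain.
Put 18 GB in disk 4; 18 GB remain.
Put 17 GB in disk 4; 1 GB remain.
Put 10 GB in disk 2; 2 GB remain.
Final disks: [95,25] [93,23,10] [93,22] [92,18,17] [83] [81] [81] [80] [72] [68].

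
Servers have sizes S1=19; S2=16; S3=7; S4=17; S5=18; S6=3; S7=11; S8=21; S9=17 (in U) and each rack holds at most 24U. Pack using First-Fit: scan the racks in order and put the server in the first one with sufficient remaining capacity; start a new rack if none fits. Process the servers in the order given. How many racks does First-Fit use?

7 racks

S1 (19U) → rack 1 (remaining 5U)
S2 (16U) → rack 2 (remaining 8U)
S3 (7U) → rack 2 (remaining 1U)
S4 (17U) → rack 3 (remaining 7U)
S5 (18U) → rack 4 (remaining 6U)
S6 (3U) → rack 1 (remaining 2U)
S7 (11U) → rack 5 (remaining 13U)
S8 (21U) → rack 6 (remaining 3U)
S9 (17U) → rack 7 (remaining 7U)
Final racks: [19,3] [16,7] [17] [18] [11] [21] [17].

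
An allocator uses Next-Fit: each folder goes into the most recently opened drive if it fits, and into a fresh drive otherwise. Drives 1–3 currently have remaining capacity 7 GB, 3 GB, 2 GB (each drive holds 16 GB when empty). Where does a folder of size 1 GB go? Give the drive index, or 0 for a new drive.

Next-Fit only looks at drive 3, which has 2 GB free.
1 GB fits there.

3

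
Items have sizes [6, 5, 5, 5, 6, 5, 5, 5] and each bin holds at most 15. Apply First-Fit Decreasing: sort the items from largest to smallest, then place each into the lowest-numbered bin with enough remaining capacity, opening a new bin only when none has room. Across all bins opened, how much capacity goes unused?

Sorted descending: 6, 6, 5, 5, 5, 5, 5, 5.
bin 1: place 6, 9 left
bin 1: place 6, 3 left
bin 2: place 5, 10 left
bin 2: place 5, 5 left
bin 2: place 5, 0 left
bin 3: place 5, 10 left
bin 3: place 5, 5 left
bin 3: place 5, 0 left
3 bins × 15 = 45; used 42; unused 3.

3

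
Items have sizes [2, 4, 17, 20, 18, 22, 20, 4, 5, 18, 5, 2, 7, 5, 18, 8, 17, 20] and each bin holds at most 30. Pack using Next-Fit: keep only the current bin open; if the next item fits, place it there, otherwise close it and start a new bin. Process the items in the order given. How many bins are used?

Put 2 in bin 1; 28 remain.
Put 4 in bin 1; 24 remain.
Put 17 in bin 1; 7 remain.
Put 20 in bin 2; 10 remain.
Put 18 in bin 3; 12 remain.
Put 22 in bin 4; 8 remain.
Put 20 in bin 5; 10 remain.
Put 4 in bin 5; 6 remain.
Put 5 in bin 5; 1 remain.
Put 18 in bin 6; 12 remain.
Put 5 in bin 6; 7 remain.
Put 2 in bin 6; 5 remain.
Put 7 in bin 7; 23 remain.
Put 5 in bin 7; 18 remain.
Put 18 in bin 7; 0 remain.
Put 8 in bin 8; 22 remain.
Put 17 in bin 8; 5 remain.
Put 20 in bin 9; 10 remain.

9 bins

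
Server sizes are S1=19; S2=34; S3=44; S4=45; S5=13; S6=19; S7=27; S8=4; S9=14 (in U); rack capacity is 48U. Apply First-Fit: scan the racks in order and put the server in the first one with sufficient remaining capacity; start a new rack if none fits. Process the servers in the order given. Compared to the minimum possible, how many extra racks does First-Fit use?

First-Fit: [19,13,4] [34,14] [44] [45] [19,27] → 5 racks.
Total size 219U; any packing needs at least ⌈219/48⌉ = 5 racks.
So 5 is already optimal.

0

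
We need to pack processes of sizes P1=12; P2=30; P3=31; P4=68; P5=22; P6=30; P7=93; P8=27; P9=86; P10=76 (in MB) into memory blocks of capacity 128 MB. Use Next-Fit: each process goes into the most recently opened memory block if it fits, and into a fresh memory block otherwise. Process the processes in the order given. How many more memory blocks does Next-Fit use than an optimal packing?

Next-Fit: [12,30,31] [68,22,30] [93,27] [86] [76] → 5 memory blocks.
Total size 475 MB; any packing needs at least ⌈475/128⌉ = 4 memory blocks.
An optimal packing achieves that bound: [93,31] [86,30,12] [76,30,22] [68,27] → 4 memory blocks.
Excess: 5 − 4 = 1.

1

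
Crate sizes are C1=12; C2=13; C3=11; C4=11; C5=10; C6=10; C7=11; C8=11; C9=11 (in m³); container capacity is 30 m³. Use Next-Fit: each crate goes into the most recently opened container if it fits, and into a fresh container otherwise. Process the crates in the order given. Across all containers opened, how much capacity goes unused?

50

container 1: place C1 (12 m³), 18 m³ left
container 1: place C2 (13 m³), 5 m³ left
container 2: place C3 (11 m³), 19 m³ left
container 2: place C4 (11 m³), 8 m³ left
container 3: place C5 (10 m³), 20 m³ left
container 3: place C6 (10 m³), 10 m³ left
container 4: place C7 (11 m³), 19 m³ left
container 4: place C8 (11 m³), 8 m³ left
container 5: place C9 (11 m³), 19 m³ left
5 containers × 30 m³ = 150 m³; used 100 m³; unused 50 m³.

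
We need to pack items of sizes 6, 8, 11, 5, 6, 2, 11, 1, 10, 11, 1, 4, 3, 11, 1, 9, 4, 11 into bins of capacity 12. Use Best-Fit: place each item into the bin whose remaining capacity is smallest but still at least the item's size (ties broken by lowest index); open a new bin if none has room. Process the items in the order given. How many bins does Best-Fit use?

Put 6 in bin 1; 6 remain.
Put 8 in bin 2; 4 remain.
Put 11 in bin 3; 1 remain.
Put 5 in bin 1; 1 remain.
Put 6 in bin 4; 6 remain.
Put 2 in bin 2; 2 remain.
Put 11 in bin 5; 1 remain.
Put 1 in bin 1; 0 remain.
Put 10 in bin 6; 2 remain.
Put 11 in bin 7; 1 remain.
Put 1 in bin 3; 0 remain.
Put 4 in bin 4; 2 remain.
Put 3 in bin 8; 9 remain.
Put 11 in bin 9; 1 remain.
Put 1 in bin 5; 0 remain.
Put 9 in bin 8; 0 remain.
Put 4 in bin 10; 8 remain.
Put 11 in bin 11; 1 remain.
Final bins: [6,5,1] [8,2] [11,1] [6,4] [11,1] [10] [11] [3,9] [11] [4] [11].

11 bins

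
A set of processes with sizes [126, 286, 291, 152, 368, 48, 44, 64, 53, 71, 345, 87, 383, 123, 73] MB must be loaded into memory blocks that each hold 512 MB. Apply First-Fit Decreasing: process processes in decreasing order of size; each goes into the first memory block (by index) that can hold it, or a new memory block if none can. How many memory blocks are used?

6 memory blocks

Sorted descending: 383, 368, 345, 291, 286, 152, 126, 123, 87, 73, 71, 64, 53, 48, 44.
Put 383 MB in memory block 1; 129 MB remain.
Put 368 MB in memory block 2; 144 MB remain.
Put 345 MB in memory block 3; 167 MB remain.
Put 291 MB in memory block 4; 221 MB remain.
Put 286 MB in memory block 5; 226 MB remain.
Put 152 MB in memory block 3; 15 MB remain.
Put 126 MB in memory block 1; 3 MB remain.
Put 123 MB in memory block 2; 21 MB remain.
Put 87 MB in memory block 4; 134 MB remain.
Put 73 MB in memory block 4; 61 MB remain.
Put 71 MB in memory block 5; 155 MB remain.
Put 64 MB in memory block 5; 91 MB remain.
Put 53 MB in memory block 4; 8 MB remain.
Put 48 MB in memory block 5; 43 MB remain.
Put 44 MB in memory block 6; 468 MB remain.
Final memory blocks: [383,126] [368,123] [345,152] [291,87,73,53] [286,71,64,48] [44].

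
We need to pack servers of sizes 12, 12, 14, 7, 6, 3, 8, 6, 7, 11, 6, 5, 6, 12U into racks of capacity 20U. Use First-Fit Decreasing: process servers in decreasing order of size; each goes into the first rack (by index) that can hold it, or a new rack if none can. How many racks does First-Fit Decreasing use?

Sorted descending: 14, 12, 12, 12, 11, 8, 7, 7, 6, 6, 6, 6, 5, 3.
rack 1: place 14U, 6U left
rack 2: place 12U, 8U left
rack 3: place 12U, 8U left
rack 4: place 12U, 8U left
rack 5: place 11U, 9U left
rack 2: place 8U, 0U left
rack 3: place 7U, 1U left
rack 4: place 7U, 1U left
rack 1: place 6U, 0U left
rack 5: place 6U, 3U left
rack 6: place 6U, 14U left
rack 6: place 6U, 8U left
rack 6: place 5U, 3U left
rack 5: place 3U, 0U left
Final racks: [14,6] [12,8] [12,7] [12,7] [11,6,3] [6,6,5].

6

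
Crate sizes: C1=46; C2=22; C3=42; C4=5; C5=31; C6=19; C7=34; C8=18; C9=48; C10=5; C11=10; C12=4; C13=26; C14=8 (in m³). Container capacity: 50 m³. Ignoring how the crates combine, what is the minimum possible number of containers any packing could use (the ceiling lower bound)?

Total size = 46 + 22 + 42 + 5 + 31 + 19 + 34 + 18 + 48 + 5 + 10 + 4 + 26 + 8 = 318 m³.
⌈318 / 50⌉ = 7.

7 containers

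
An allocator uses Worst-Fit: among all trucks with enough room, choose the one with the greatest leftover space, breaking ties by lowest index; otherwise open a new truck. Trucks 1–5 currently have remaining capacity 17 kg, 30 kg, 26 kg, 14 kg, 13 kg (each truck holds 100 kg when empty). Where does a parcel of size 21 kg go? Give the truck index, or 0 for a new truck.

2

Trucks with room: truck 2 (30 kg), truck 3 (26 kg).
Most room is truck 2 with 30 kg free.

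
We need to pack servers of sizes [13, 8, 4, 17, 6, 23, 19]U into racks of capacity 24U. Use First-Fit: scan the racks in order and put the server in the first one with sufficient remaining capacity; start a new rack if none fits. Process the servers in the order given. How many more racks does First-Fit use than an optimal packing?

First-Fit: [13,8] [4,17] [6] [23] [19] → 5 racks.
Total size 90U; any packing needs at least ⌈90/24⌉ = 4 racks.
An optimal packing achieves that bound: [23] [19,4] [17,6] [13,8] → 4 racks.
Excess: 5 − 4 = 1.

1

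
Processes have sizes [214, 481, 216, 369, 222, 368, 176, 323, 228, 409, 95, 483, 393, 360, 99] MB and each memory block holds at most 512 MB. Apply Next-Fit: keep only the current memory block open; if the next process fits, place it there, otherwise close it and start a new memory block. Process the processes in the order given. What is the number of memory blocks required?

12 memory blocks

Put 214 MB in memory block 1; 298 MB remain.
Put 481 MB in memory block 2; 31 MB remain.
Put 216 MB in memory block 3; 296 MB remain.
Put 369 MB in memory block 4; 143 MB remain.
Put 222 MB in memory block 5; 290 MB remain.
Put 368 MB in memory block 6; 144 MB remain.
Put 176 MB in memory block 7; 336 MB remain.
Put 323 MB in memory block 7; 13 MB remain.
Put 228 MB in memory block 8; 284 MB remain.
Put 409 MB in memory block 9; 103 MB remain.
Put 95 MB in memory block 9; 8 MB remain.
Put 483 MB in memory block 10; 29 MB remain.
Put 393 MB in memory block 11; 119 MB remain.
Put 360 MB in memory block 12; 152 MB remain.
Put 99 MB in memory block 12; 53 MB remain.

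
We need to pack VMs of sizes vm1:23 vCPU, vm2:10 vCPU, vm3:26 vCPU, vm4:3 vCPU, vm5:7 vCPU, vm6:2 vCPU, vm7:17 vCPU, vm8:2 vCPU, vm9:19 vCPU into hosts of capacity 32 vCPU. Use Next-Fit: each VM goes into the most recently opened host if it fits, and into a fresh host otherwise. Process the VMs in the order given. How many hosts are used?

5 hosts

Put vm1 (23 vCPU) in host 1; 9 vCPU remain.
Put vm2 (10 vCPU) in host 2; 22 vCPU remain.
Put vm3 (26 vCPU) in host 3; 6 vCPU remain.
Put vm4 (3 vCPU) in host 3; 3 vCPU remain.
Put vm5 (7 vCPU) in host 4; 25 vCPU remain.
Put vm6 (2 vCPU) in host 4; 23 vCPU remain.
Put vm7 (17 vCPU) in host 4; 6 vCPU remain.
Put vm8 (2 vCPU) in host 4; 4 vCPU remain.
Put vm9 (19 vCPU) in host 5; 13 vCPU remain.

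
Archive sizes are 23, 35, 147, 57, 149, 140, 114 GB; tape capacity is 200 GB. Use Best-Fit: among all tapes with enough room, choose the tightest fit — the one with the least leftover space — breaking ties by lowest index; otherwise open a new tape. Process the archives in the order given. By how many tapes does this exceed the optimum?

1

Best-Fit: [23,35,57] [147] [149] [140] [114] → 5 tapes.
Total size 665 GB; any packing needs at least ⌈665/200⌉ = 4 tapes.
An optimal packing achieves that bound: [149,35] [147,23] [140,57] [114] → 4 tapes.
Excess: 5 − 4 = 1.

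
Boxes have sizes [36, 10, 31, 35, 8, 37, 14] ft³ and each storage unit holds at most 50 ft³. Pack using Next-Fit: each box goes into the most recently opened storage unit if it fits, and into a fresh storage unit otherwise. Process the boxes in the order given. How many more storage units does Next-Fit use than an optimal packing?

Next-Fit: [36,10] [31] [35,8] [37] [14] → 5 storage units.
Total size 171 ft³; any packing needs at least ⌈171/50⌉ = 4 storage units.
An optimal packing achieves that bound: [37,10] [36,14] [35,8] [31] → 4 storage units.
Excess: 5 − 4 = 1.

1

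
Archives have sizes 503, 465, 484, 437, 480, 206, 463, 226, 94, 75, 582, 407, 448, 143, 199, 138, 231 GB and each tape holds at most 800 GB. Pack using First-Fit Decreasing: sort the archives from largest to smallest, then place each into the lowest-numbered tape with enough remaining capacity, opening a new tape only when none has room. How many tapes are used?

Sorted descending: 582, 503, 484, 480, 465, 463, 448, 437, 407, 231, 226, 206, 199, 143, 138, 94, 75.
tape 1: place 582 GB, 218 GB left
tape 2: place 503 GB, 297 GB left
tape 3: place 484 GB, 316 GB left
tape 4: place 480 GB, 320 GB left
tape 5: place 465 GB, 335 GB left
tape 6: place 463 GB, 337 GB left
tape 7: place 448 GB, 352 GB left
tape 8: place 437 GB, 363 GB left
tape 9: place 407 GB, 393 GB left
tape 2: place 231 GB, 66 GB left
tape 3: place 226 GB, 90 GB left
tape 1: place 206 GB, 12 GB left
tape 4: place 199 GB, 121 GB left
tape 5: place 143 GB, 192 GB left
tape 5: place 138 GB, 54 GB left
tape 4: place 94 GB, 27 GB left
tape 3: place 75 GB, 15 GB left

9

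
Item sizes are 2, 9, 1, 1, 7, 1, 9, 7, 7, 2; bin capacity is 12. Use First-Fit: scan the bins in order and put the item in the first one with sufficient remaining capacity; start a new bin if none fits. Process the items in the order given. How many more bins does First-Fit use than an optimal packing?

0

First-Fit: [2,9,1] [1,7,1,2] [9] [7] [7] → 5 bins.
5 items exceed 6 (half the capacity), and no two of those can share a bin, so at least 5 bins are needed.
So 5 is already optimal.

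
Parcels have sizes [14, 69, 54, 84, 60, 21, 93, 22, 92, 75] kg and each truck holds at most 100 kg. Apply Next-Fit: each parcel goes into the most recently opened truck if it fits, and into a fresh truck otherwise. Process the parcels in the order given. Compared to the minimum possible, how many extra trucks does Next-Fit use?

1

Next-Fit: [14,69] [54] [84] [60,21] [93] [22] [92] [75] → 8 trucks.
7 parcels exceed 50 kg (half the capacity), and no two of those can share a truck, so at least 7 trucks are needed.
An optimal packing achieves that bound: [93] [92] [84,14] [75,22] [69,21] [60] [54] → 7 trucks.
Excess: 8 − 7 = 1.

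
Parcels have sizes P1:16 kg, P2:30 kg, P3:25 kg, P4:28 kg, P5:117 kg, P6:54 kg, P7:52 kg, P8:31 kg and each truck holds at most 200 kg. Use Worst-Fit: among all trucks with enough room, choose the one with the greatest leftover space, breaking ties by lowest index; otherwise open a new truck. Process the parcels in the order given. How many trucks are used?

truck 1: place P1 (16 kg), 184 kg left
truck 1: place P2 (30 kg), 154 kg left
truck 1: place P3 (25 kg), 129 kg left
truck 1: place P4 (28 kg), 101 kg left
truck 2: place P5 (117 kg), 83 kg left
truck 1: place P6 (54 kg), 47 kg left
truck 2: place P7 (52 kg), 31 kg left
truck 1: place P8 (31 kg), 16 kg left

2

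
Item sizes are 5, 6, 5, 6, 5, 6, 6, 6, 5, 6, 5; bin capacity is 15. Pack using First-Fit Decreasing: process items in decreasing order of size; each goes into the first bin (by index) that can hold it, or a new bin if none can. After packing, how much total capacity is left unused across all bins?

14

Sorted descending: 6, 6, 6, 6, 6, 6, 5, 5, 5, 5, 5.
Put 6 in bin 1; 9 remain.
Put 6 in bin 1; 3 remain.
Put 6 in bin 2; 9 remain.
Put 6 in bin 2; 3 remain.
Put 6 in bin 3; 9 remain.
Put 6 in bin 3; 3 remain.
Put 5 in bin 4; 10 remain.
Put 5 in bin 4; 5 remain.
Put 5 in bin 4; 0 remain.
Put 5 in bin 5; 10 remain.
Put 5 in bin 5; 5 remain.
5 bins × 15 = 75; used 61; unused 14.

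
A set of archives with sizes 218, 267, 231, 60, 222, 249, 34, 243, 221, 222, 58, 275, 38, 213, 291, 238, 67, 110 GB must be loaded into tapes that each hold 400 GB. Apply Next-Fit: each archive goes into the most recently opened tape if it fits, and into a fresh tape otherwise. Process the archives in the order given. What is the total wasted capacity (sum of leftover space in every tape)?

1943

218 GB → tape 1 (remaining 182 GB)
267 GB → tape 2 (remaining 133 GB)
231 GB → tape 3 (remaining 169 GB)
60 GB → tape 3 (remaining 109 GB)
222 GB → tape 4 (remaining 178 GB)
249 GB → tape 5 (remaining 151 GB)
34 GB → tape 5 (remaining 117 GB)
243 GB → tape 6 (remaining 157 GB)
221 GB → tape 7 (remaining 179 GB)
222 GB → tape 8 (remaining 178 GB)
58 GB → tape 8 (remaining 120 GB)
275 GB → tape 9 (remaining 125 GB)
38 GB → tape 9 (remaining 87 GB)
213 GB → tape 10 (remaining 187 GB)
291 GB → tape 11 (remaining 109 GB)
238 GB → tape 12 (remaining 162 GB)
67 GB → tape 12 (remaining 95 GB)
110 GB → tape 13 (remaining 290 GB)
13 tapes × 400 GB = 5200 GB; used 3257 GB; unused 1943 GB.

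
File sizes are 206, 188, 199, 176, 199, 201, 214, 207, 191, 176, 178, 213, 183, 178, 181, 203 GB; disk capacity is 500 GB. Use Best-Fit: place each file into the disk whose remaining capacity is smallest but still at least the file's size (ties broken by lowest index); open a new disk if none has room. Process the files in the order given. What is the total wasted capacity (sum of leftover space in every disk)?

907

disk 1: place 206 GB, 294 GB left
disk 1: place 188 GB, 106 GB left
disk 2: place 199 GB, 301 GB left
disk 2: place 176 GB, 125 GB left
disk 3: place 199 GB, 301 GB left
disk 3: place 201 GB, 100 GB left
disk 4: place 214 GB, 286 GB left
disk 4: place 207 GB, 79 GB left
disk 5: place 191 GB, 309 GB left
disk 5: place 176 GB, 133 GB left
disk 6: place 178 GB, 322 GB left
disk 6: place 213 GB, 109 GB left
disk 7: place 183 GB, 317 GB left
disk 7: place 178 GB, 139 GB left
disk 8: place 181 GB, 319 GB left
disk 8: place 203 GB, 116 GB left
8 disks × 500 GB = 4000 GB; used 3093 GB; unused 907 GB.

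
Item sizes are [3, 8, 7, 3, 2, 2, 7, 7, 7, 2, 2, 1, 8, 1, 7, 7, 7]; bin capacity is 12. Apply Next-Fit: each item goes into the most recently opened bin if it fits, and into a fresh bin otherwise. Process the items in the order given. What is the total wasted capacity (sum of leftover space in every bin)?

27

3 → bin 1 (remaining 9)
8 → bin 1 (remaining 1)
7 → bin 2 (remaining 5)
3 → bin 2 (remaining 2)
2 → bin 2 (remaining 0)
2 → bin 3 (remaining 10)
7 → bin 3 (remaining 3)
7 → bin 4 (remaining 5)
7 → bin 5 (remaining 5)
2 → bin 5 (remaining 3)
2 → bin 5 (remaining 1)
1 → bin 5 (remaining 0)
8 → bin 6 (remaining 4)
1 → bin 6 (remaining 3)
7 → bin 7 (remaining 5)
7 → bin 8 (remaining 5)
7 → bin 9 (remaining 5)
9 bins × 12 = 108; used 81; unused 27.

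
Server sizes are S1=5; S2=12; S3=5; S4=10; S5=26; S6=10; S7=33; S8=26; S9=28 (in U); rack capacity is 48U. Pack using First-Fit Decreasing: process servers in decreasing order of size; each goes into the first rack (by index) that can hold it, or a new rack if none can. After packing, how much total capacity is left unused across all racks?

Sorted descending: 33, 28, 26, 26, 12, 10, 10, 5, 5.
33U → rack 1 (remaining 15U)
28U → rack 2 (remaining 20U)
26U → rack 3 (remaining 22U)
26U → rack 4 (remaining 22U)
12U → rack 1 (remaining 3U)
10U → rack 2 (remaining 10U)
10U → rack 2 (remaining 0U)
5U → rack 3 (remaining 17U)
5U → rack 3 (remaining 12U)
4 racks × 48U = 192U; used 155U; unused 37U.

37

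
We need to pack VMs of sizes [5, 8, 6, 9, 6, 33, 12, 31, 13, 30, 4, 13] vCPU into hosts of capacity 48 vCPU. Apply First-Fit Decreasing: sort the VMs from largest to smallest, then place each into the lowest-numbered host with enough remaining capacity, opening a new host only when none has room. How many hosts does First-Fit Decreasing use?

Sorted descending: 33, 31, 30, 13, 13, 12, 9, 8, 6, 6, 5, 4.
host 1: place 33 vCPU, 15 vCPU left
host 2: place 31 vCPU, 17 vCPU left
host 3: place 30 vCPU, 18 vCPU left
host 1: place 13 vCPU, 2 vCPU left
host 2: place 13 vCPU, 4 vCPU left
host 3: place 12 vCPU, 6 vCPU left
host 4: place 9 vCPU, 39 vCPU left
host 4: place 8 vCPU, 31 vCPU left
host 3: place 6 vCPU, 0 vCPU left
host 4: place 6 vCPU, 25 vCPU left
host 4: place 5 vCPU, 20 vCPU left
host 2: place 4 vCPU, 0 vCPU left
Final hosts: [33,13] [31,13,4] [30,12,6] [9,8,6,5].

4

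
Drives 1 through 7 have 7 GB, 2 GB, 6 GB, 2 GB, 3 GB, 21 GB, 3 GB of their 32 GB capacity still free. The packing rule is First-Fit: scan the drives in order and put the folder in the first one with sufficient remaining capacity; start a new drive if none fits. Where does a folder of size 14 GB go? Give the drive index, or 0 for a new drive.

Drives with room: drive 6 (21 GB).
The first with room is drive 6.

6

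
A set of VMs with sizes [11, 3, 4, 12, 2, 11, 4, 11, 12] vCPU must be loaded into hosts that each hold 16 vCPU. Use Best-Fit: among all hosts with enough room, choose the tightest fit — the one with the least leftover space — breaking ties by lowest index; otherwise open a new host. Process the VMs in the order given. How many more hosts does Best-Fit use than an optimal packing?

0

Best-Fit: [11,3,2] [4,12] [11,4] [11] [12] → 5 hosts.
Total size 70 vCPU; any packing needs at least ⌈70/16⌉ = 5 hosts.
So 5 is already optimal.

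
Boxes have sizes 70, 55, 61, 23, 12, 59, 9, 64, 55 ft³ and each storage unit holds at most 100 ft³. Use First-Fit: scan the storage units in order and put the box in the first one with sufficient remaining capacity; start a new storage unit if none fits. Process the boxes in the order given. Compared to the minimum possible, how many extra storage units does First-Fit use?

First-Fit: [70,23] [55,12,9] [61] [59] [64] [55] → 6 storage units.
6 boxes exceed 50 ft³ (half the capacity), and no two of those can share a storage unit, so at least 6 storage units are needed.
So 6 is already optimal.

0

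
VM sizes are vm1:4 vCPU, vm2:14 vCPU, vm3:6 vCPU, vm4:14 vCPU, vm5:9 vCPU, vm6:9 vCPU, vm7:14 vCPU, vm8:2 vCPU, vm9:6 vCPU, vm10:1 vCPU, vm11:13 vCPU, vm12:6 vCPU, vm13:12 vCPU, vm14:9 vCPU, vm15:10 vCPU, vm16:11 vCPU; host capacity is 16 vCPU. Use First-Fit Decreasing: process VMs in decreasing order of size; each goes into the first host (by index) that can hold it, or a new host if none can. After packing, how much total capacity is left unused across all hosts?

Sorted descending: 14, 14, 14, 13, 12, 11, 10, 9, 9, 9, 6, 6, 6, 4, 2, 1.
Put 14 vCPU in host 1; 2 vCPU remain.
Put 14 vCPU in host 2; 2 vCPU remain.
Put 14 vCPU in host 3; 2 vCPU remain.
Put 13 vCPU in host 4; 3 vCPU remain.
Put 12 vCPU in host 5; 4 vCPU remain.
Put 11 vCPU in host 6; 5 vCPU remain.
Put 10 vCPU in host 7; 6 vCPU remain.
Put 9 vCPU in host 8; 7 vCPU remain.
Put 9 vCPU in host 9; 7 vCPU remain.
Put 9 vCPU in host 10; 7 vCPU remain.
Put 6 vCPU in host 7; 0 vCPU remain.
Put 6 vCPU in host 8; 1 vCPU remain.
Put 6 vCPU in host 9; 1 vCPU remain.
Put 4 vCPU in host 5; 0 vCPU remain.
Put 2 vCPU in host 1; 0 vCPU remain.
Put 1 vCPU in host 2; 1 vCPU remain.
10 hosts × 16 vCPU = 160 vCPU; used 140 vCPU; unused 20 vCPU.

20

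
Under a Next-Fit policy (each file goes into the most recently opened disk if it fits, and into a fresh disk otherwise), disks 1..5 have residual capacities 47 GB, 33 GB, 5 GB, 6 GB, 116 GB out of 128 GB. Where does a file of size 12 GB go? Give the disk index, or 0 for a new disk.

Next-Fit only looks at disk 5, which has 116 GB free.
12 GB fits there.

5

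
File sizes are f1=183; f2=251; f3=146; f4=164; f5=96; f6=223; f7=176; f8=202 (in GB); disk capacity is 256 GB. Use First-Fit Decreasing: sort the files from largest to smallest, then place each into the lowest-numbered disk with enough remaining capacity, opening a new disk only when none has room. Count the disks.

Sorted descending: 251, 223, 202, 183, 176, 164, 146, 96.
disk 1: place 251 GB, 5 GB left
disk 2: place 223 GB, 33 GB left
disk 3: place 202 GB, 54 GB left
disk 4: place 183 GB, 73 GB left
disk 5: place 176 GB, 80 GB left
disk 6: place 164 GB, 92 GB left
disk 7: place 146 GB, 110 GB left
disk 7: place 96 GB, 14 GB left
Final disks: [251] [223] [202] [183] [176] [164] [146,96].

7 disks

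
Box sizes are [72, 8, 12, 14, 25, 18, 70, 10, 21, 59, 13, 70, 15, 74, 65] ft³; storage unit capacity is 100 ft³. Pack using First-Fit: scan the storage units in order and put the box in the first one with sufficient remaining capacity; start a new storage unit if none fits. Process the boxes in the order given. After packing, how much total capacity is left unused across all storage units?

Put 72 ft³ in storage unit 1; 28 ft³ remain.
Put 8 ft³ in storage unit 1; 20 ft³ remain.
Put 12 ft³ in storage unit 1; 8 ft³ remain.
Put 14 ft³ in storage unit 2; 86 ft³ remain.
Put 25 ft³ in storage unit 2; 61 ft³ remain.
Put 18 ft³ in storage unit 2; 43 ft³ remain.
Put 70 ft³ in storage unit 3; 30 ft³ remain.
Put 10 ft³ in storage unit 2; 33 ft³ remain.
Put 21 ft³ in storage unit 2; 12 ft³ remain.
Put 59 ft³ in storage unit 4; 41 ft³ remain.
Put 13 ft³ in storage unit 3; 17 ft³ remain.
Put 70 ft³ in storage unit 5; 30 ft³ remain.
Put 15 ft³ in storage unit 3; 2 ft³ remain.
Put 74 ft³ in storage unit 6; 26 ft³ remain.
Put 65 ft³ in storage unit 7; 35 ft³ remain.
7 storage units × 100 ft³ = 700 ft³; used 546 ft³; unused 154 ft³.

154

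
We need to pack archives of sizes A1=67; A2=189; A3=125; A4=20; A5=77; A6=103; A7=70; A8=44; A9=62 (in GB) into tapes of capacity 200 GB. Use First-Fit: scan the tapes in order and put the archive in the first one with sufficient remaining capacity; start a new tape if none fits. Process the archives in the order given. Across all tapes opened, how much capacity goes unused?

43

tape 1: place A1 (67 GB), 133 GB left
tape 2: place A2 (189 GB), 11 GB left
tape 1: place A3 (125 GB), 8 GB left
tape 3: place A4 (20 GB), 180 GB left
tape 3: place A5 (77 GB), 103 GB left
tape 3: place A6 (103 GB), 0 GB left
tape 4: place A7 (70 GB), 130 GB left
tape 4: place A8 (44 GB), 86 GB left
tape 4: place A9 (62 GB), 24 GB left
4 tapes × 200 GB = 800 GB; used 757 GB; unused 43 GB.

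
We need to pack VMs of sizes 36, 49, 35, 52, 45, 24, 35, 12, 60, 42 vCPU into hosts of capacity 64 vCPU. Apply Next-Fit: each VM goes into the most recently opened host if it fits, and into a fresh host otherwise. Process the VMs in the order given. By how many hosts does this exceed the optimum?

Next-Fit: [36] [49] [35] [52] [45] [24,35] [12] [60] [42] → 9 hosts.
8 VMs exceed 32 vCPU (half the capacity), and no two of those can share a host, so at least 8 hosts are needed.
An optimal packing achieves that bound: [60] [52,12] [49] [45] [42] [36,24] [35] [35] → 8 hosts.
Excess: 9 − 8 = 1.

1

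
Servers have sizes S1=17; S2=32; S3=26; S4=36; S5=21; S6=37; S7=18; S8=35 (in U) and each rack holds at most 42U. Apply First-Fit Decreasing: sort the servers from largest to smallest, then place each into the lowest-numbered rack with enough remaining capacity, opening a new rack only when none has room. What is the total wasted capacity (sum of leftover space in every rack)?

Sorted descending: 37, 36, 35, 32, 26, 21, 18, 17.
Put 37U in rack 1; 5U remain.
Put 36U in rack 2; 6U remain.
Put 35U in rack 3; 7U remain.
Put 32U in rack 4; 10U remain.
Put 26U in rack 5; 16U remain.
Put 21U in rack 6; 21U remain.
Put 18U in rack 6; 3U remain.
Put 17U in rack 7; 25U remain.
7 racks × 42U = 294U; used 222U; unused 72U.

72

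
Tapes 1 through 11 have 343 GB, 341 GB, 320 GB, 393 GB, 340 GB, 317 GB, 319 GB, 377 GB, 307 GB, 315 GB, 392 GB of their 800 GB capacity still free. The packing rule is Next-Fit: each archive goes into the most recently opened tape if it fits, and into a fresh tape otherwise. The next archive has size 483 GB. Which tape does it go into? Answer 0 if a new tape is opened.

Next-Fit only looks at tape 11, which has 392 GB free.
483 GB does not fit, so a new tape is opened.

0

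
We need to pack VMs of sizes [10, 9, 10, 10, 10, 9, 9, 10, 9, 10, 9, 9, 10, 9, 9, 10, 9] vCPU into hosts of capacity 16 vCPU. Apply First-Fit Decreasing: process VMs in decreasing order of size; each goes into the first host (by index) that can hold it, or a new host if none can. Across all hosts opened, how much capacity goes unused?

111

Sorted descending: 10, 10, 10, 10, 10, 10, 10, 10, 9, 9, 9, 9, 9, 9, 9, 9, 9.
Put 10 vCPU in host 1; 6 vCPU remain.
Put 10 vCPU in host 2; 6 vCPU remain.
Put 10 vCPU in host 3; 6 vCPU remain.
Put 10 vCPU in host 4; 6 vCPU remain.
Put 10 vCPU in host 5; 6 vCPU remain.
Put 10 vCPU in host 6; 6 vCPU remain.
Put 10 vCPU in host 7; 6 vCPU remain.
Put 10 vCPU in host 8; 6 vCPU remain.
Put 9 vCPU in host 9; 7 vCPU remain.
Put 9 vCPU in host 10; 7 vCPU remain.
Put 9 vCPU in host 11; 7 vCPU remain.
Put 9 vCPU in host 12; 7 vCPU remain.
Put 9 vCPU in host 13; 7 vCPU remain.
Put 9 vCPU in host 14; 7 vCPU remain.
Put 9 vCPU in host 15; 7 vCPU remain.
Put 9 vCPU in host 16; 7 vCPU remain.
Put 9 vCPU in host 17; 7 vCPU remain.
17 hosts × 16 vCPU = 272 vCPU; used 161 vCPU; unused 111 vCPU.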